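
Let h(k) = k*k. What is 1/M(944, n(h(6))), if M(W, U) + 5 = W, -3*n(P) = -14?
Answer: 1/939 ≈ 0.0010650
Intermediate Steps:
h(k) = k**2
n(P) = 14/3 (n(P) = -1/3*(-14) = 14/3)
M(W, U) = -5 + W
1/M(944, n(h(6))) = 1/(-5 + 944) = 1/939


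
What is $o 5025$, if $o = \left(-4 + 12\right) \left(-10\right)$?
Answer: $-402000$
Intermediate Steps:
$o = -80$ ($o = 8 \left(-10\right) = -80$)
$o 5025 = \left(-80\right) 5025 = -402000$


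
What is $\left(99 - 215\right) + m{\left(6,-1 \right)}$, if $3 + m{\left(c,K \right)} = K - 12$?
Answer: $-132$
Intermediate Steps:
$m{\left(c,K \right)} = -15 + K$ ($m{\left(c,K \right)} = -3 + \left(K - 12\right) = -3 + \left(-12 + K\right) = -15 + K$)
$\left(99 - 215\right) + m{\left(6,-1 \right)} = \left(99 - 215\right) - 16 = -116 - 16 = -132$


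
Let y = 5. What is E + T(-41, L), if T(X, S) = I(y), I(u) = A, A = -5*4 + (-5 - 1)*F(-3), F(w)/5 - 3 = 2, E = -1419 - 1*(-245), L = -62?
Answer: -1344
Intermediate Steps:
E = -1174 (E = -1419 + 245 = -1174)
F(w) = 25 (F(w) = 15 + 5*2 = 15 + 10 = 25)
A = -170 (A = -5*4 + (-5 - 1)*25 = -20 - 6*25 = -20 - 150 = -170)
I(u) = -170
T(X, S) = -170
E + T(-41, L) = -1174 - 170 = -1344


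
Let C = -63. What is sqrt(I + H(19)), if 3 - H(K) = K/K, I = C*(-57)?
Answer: sqrt(3593) ≈ 59.942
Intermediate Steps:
I = 3591 (I = -63*(-57) = 3591)
H(K) = 2 (H(K) = 3 - K/K = 3 - 1*1 = 3 - 1 = 2)
sqrt(I + H(19)) = sqrt(3591 + 2) = sqrt(3593)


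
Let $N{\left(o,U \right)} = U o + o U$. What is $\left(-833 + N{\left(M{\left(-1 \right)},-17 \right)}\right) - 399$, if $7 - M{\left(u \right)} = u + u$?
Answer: $-1538$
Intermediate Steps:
$M{\left(u \right)} = 7 - 2 u$ ($M{\left(u \right)} = 7 - \left(u + u\right) = 7 - 2 u$)
$N{\left(o,U \right)} = 2 U o$ ($N{\left(o,U \right)} = U o + U o = 2 U o$)
$\left(-833 + N{\left(M{\left(-1 \right)},-17 \right)}\right) - 399 = \left(-833 + 2 \left(-17\right) \left(7 - -2\right)\right) - 399 = \left(-833 + 2 \left(-17\right) \left(7 + 2\right)\right) - 399 = \left(-833 + 2 \left(-17\right) 9\right) - 399 = \left(-833 - 306\right) - 399 = -1139 - 399 = -1538$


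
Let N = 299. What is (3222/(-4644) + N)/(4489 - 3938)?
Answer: 76963/142158 ≈ 0.54139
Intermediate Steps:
(3222/(-4644) + N)/(4489 - 3938) = (3222/(-4644) + 299)/(4489 - 3938) = (3222*(-1/4644) + 299)/551 = (-179/258 + 299)*(1/551) = (76963/258)*(1/551) = 76963/142158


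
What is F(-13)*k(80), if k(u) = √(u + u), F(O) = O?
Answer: -52*√10 ≈ -164.44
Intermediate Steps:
k(u) = √2*√u (k(u) = √(2*u) = √2*√u)
F(-13)*k(80) = -13*√2*√80 = -13*√2*4*√5 = -52*√10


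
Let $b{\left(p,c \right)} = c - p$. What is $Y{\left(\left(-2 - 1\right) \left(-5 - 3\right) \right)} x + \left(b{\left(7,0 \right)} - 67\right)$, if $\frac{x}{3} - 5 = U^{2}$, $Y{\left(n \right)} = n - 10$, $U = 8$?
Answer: $2824$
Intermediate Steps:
$Y{\left(n \right)} = -10 + n$
$x = 207$ ($x = 15 + 3 \cdot 8^{2} = 15 + 3 \cdot 64 = 15 + 192 = 207$)
$Y{\left(\left(-2 - 1\right) \left(-5 - 3\right) \right)} x + \left(b{\left(7,0 \right)} - 67\right) = \left(-10 + \left(-2 - 1\right) \left(-5 - 3\right)\right) 207 + \left(\left(0 - 7\right) - 67\right) = \left(-10 - -24\right) 207 + \left(\left(0 - 7\right) - 67\right) = \left(-10 + 24\right) 207 - 74 = 14 \cdot 207 - 74 = 2898 - 74 = 2824$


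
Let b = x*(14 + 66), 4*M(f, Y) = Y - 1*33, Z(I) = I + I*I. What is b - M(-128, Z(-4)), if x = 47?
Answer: 15061/4 ≈ 3765.3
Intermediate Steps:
Z(I) = I + I**2
M(f, Y) = -33/4 + Y/4 (M(f, Y) = (Y - 1*33)/4 = (Y - 33)/4 = (-33 + Y)/4 = -33/4 + Y/4)
b = 3760 (b = 47*(14 + 66) = 47*80 = 3760)
b - M(-128, Z(-4)) = 3760 - (-33/4 + (-4*(1 - 4))/4) = 3760 - (-33/4 + (-4*(-3))/4) = 3760 - (-33/4 + (1/4)*12) = 3760 - (-33/4 + 3) = 3760 - 1*(-21/4) = 3760 + 21/4 = 15061/4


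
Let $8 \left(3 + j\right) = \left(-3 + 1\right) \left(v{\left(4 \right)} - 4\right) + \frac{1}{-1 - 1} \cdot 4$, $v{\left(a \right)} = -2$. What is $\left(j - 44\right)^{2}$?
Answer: $\frac{33489}{16} \approx 2093.1$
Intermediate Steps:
$j = - \frac{7}{4}$ ($j = -3 + \frac{\left(-3 + 1\right) \left(-2 - 4\right) + \frac{1}{-1 - 1} \cdot 4}{8} = -3 + \frac{\left(-2\right) \left(-6\right) + \frac{1}{-2} \cdot 4}{8} = -3 + \frac{12 - 2}{8} = -3 + \frac{1}{8} \cdot 10 = -3 + \frac{5}{4} = - \frac{7}{4} \approx -1.75$)
$\left(j - 44\right)^{2} = \left(- \frac{7}{4} - 44\right)^{2} = \left(- \frac{183}{4}\right)^{2} = \frac{33489}{16}$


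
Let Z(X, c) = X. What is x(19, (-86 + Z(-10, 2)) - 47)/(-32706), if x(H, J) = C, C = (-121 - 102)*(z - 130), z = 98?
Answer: -3568/16353 ≈ -0.21819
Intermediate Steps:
C = 7136 (C = (-121 - 102)*(98 - 130) = -223*(-32) = 7136)
x(H, J) = 7136
x(19, (-86 + Z(-10, 2)) - 47)/(-32706) = 7136/(-32706) = 7136*(-1/32706) = -3568/16353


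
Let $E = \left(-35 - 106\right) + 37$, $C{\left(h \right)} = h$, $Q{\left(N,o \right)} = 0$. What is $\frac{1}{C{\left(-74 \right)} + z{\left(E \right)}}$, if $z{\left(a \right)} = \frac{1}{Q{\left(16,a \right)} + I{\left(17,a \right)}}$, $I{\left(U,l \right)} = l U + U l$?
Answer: $- \frac{3536}{261665} \approx -0.013513$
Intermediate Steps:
$E = -104$ ($E = -141 + 37 = -104$)
$I{\left(U,l \right)} = 2 U l$ ($I{\left(U,l \right)} = U l + U l = 2 U l$)
$z{\left(a \right)} = \frac{1}{34 a}$ ($z{\left(a \right)} = \frac{1}{0 + 2 \cdot 17 a} = \frac{1}{0 + 34 a} = \frac{1}{34 a}$)
$\frac{1}{C{\left(-74 \right)} + z{\left(E \right)}} = \frac{1}{-74 + \frac{1}{34 \left(-104\right)}} = \frac{1}{-74 + \frac{1}{34} \left(- \frac{1}{104}\right)} = \frac{1}{-74 - \frac{1}{3536}} = \frac{1}{- \frac{261665}{3536}} = - \frac{3536}{261665}$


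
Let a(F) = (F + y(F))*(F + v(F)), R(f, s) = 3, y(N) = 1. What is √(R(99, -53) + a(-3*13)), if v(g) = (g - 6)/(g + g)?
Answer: 2*√61815/13 ≈ 38.250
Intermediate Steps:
v(g) = (-6 + g)/(2*g) (v(g) = (-6 + g)/((2*g)) = (-6 + g)*(1/(2*g)) = (-6 + g)/(2*g))
a(F) = (1 + F)*(F + (-6 + F)/(2*F)) (a(F) = (F + 1)*(F + (-6 + F)/(2*F)) = (1 + F)*(F + (-6 + F)/(2*F)))
√(R(99, -53) + a(-3*13)) = √(3 + (-5/2 + (-3*13)² - 3/((-3*13)) + 3*(-3*13)/2)) = √(3 + (-5/2 + (-39)² - 3/(-39) + (3/2)*(-39))) = √(3 + (-5/2 + 1521 - 3*(-1/39) - 117/2)) = √(3 + (-5/2 + 1521 + 1/13 - 117/2)) = √(3 + 18981/13) = √(19020/13) = 2*√61815/13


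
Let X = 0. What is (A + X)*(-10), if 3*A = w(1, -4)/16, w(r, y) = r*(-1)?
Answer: 5/24 ≈ 0.20833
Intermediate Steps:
w(r, y) = -r
A = -1/48 (A = (-1*1/16)/3 = (⅓)*(-1/16) = -1/48 ≈ -0.020833)
(A + X)*(-10) = (-1/48 + 0)*(-10) = -1/48*(-10) = 5/24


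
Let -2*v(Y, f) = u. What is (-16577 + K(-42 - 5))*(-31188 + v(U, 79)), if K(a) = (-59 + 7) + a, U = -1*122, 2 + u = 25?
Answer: 520282862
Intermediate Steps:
u = 23 (u = -2 + 25 = 23)
U = -122
v(Y, f) = -23/2 (v(Y, f) = -1/2*23 = -23/2)
K(a) = -52 + a
(-16577 + K(-42 - 5))*(-31188 + v(U, 79)) = (-16577 + (-52 + (-42 - 5)))*(-31188 - 23/2) = (-16577 + (-52 - 47))*(-62399/2) = (-16577 - 99)*(-62399/2) = -16676*(-62399/2) = 520282862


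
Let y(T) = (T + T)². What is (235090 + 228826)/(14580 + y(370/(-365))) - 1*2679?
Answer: -51434063308/19429681 ≈ -2647.2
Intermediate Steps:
y(T) = 4*T² (y(T) = (2*T)² = 4*T²)
(235090 + 228826)/(14580 + y(370/(-365))) - 1*2679 = (235090 + 228826)/(14580 + 4*(370/(-365))²) - 1*2679 = 463916/(14580 + 4*(370*(-1/365))²) - 2679 = 463916/(14580 + 4*(-74/73)²) - 2679 = 463916/(14580 + 4*(5476/5329)) - 2679 = 463916/(14580 + 21904/5329) - 2679 = 463916/(77718724/5329) - 2679 = 463916*(5329/77718724) - 2679 = 618052091/19429681 - 2679 = -51434063308/19429681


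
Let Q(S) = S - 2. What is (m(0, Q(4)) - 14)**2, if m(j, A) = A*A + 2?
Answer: 64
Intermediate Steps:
Q(S) = -2 + S
m(j, A) = 2 + A**2 (m(j, A) = A**2 + 2 = 2 + A**2)
(m(0, Q(4)) - 14)**2 = ((2 + (-2 + 4)**2) - 14)**2 = ((2 + 2**2) - 14)**2 = ((2 + 4) - 14)**2 = (6 - 14)**2 = (-8)**2 = 64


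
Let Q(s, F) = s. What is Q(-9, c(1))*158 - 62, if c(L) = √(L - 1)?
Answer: -1484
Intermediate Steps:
c(L) = √(-1 + L)
Q(-9, c(1))*158 - 62 = -9*158 - 62 = -1422 - 62 = -1484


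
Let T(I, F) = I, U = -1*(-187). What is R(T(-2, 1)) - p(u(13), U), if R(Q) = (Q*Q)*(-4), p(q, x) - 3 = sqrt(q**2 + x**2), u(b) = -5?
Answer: -19 - sqrt(34994) ≈ -206.07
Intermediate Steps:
U = 187
p(q, x) = 3 + sqrt(q**2 + x**2)
R(Q) = -4*Q**2 (R(Q) = Q**2*(-4) = -4*Q**2)
R(T(-2, 1)) - p(u(13), U) = -4*(-2)**2 - (3 + sqrt((-5)**2 + 187**2)) = -4*4 - (3 + sqrt(25 + 34969)) = -16 - (3 + sqrt(34994)) = -16 + (-3 - sqrt(34994)) = -19 - sqrt(34994)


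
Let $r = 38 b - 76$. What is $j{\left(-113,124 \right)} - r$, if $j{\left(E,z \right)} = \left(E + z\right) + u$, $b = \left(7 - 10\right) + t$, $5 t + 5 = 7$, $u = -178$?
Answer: $\frac{39}{5} \approx 7.8$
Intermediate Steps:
$t = \frac{2}{5}$ ($t = -1 + \frac{1}{5} \cdot 7 = -1 + \frac{7}{5} = \frac{2}{5} \approx 0.4$)
$b = - \frac{13}{5}$ ($b = \left(7 - 10\right) + \frac{2}{5} = -3 + \frac{2}{5} = - \frac{13}{5} \approx -2.6$)
$j{\left(E,z \right)} = -178 + E + z$ ($j{\left(E,z \right)} = \left(E + z\right) - 178 = -178 + E + z$)
$r = - \frac{874}{5}$ ($r = 38 \left(- \frac{13}{5}\right) - 76 = - \frac{494}{5} - 76 = - \frac{874}{5} \approx -174.8$)
$j{\left(-113,124 \right)} - r = \left(-178 - 113 + 124\right) - - \frac{874}{5} = -167 + \frac{874}{5} = \frac{39}{5}$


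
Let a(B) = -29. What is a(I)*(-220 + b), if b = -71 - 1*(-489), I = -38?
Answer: -5742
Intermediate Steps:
b = 418 (b = -71 + 489 = 418)
a(I)*(-220 + b) = -29*(-220 + 418) = -29*198 = -5742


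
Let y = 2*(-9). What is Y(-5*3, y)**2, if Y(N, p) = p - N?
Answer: 9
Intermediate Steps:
y = -18
Y(-5*3, y)**2 = (-18 - (-5)*3)**2 = (-18 - 1*(-15))**2 = (-18 + 15)**2 = (-3)**2 = 9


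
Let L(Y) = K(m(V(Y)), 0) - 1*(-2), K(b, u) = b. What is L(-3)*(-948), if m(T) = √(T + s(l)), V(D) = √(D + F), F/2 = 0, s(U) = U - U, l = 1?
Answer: -1896 - 948*3^(¼)*√I ≈ -2778.2 - 882.21*I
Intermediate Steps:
s(U) = 0
F = 0 (F = 2*0 = 0)
V(D) = √D (V(D) = √(D + 0) = √D)
m(T) = √T (m(T) = √(T + 0) = √T)
L(Y) = 2 + Y^(¼) (L(Y) = √(√Y) - 1*(-2) = Y^(¼) + 2 = 2 + Y^(¼))
L(-3)*(-948) = (2 + (-3)^(¼))*(-948) = -1896 - 948*(-3)^(¼)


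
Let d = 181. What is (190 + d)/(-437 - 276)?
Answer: -371/713 ≈ -0.52034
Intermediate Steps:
(190 + d)/(-437 - 276) = (190 + 181)/(-437 - 276) = 371/(-713) = 371*(-1/713) = -371/713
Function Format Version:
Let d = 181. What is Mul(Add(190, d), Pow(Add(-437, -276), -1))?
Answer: Rational(-371, 713) ≈ -0.52034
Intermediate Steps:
Mul(Add(190, d), Pow(Add(-437, -276), -1)) = Mul(Add(190, 181), Pow(Add(-437, -276), -1)) = Mul(371, Pow(-713, -1)) = Mul(371, Rational(-1, 713)) = Rational(-371, 713)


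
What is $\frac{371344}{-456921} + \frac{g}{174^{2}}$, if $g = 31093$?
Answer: $\frac{329359301}{1537082244} \approx 0.21428$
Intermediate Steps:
$\frac{371344}{-456921} + \frac{g}{174^{2}} = \frac{371344}{-456921} + \frac{31093}{174^{2}} = 371344 \left(- \frac{1}{456921}\right) + \frac{31093}{30276} = - \frac{371344}{456921} + 31093 \cdot \frac{1}{30276} = - \frac{371344}{456921} + \frac{31093}{30276} = \frac{329359301}{1537082244}$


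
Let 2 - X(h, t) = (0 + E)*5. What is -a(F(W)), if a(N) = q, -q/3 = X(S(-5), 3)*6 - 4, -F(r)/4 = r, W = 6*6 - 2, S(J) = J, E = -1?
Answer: 114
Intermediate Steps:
W = 34 (W = 36 - 2 = 34)
F(r) = -4*r
X(h, t) = 7 (X(h, t) = 2 - (0 - 1)*5 = 2 - (-1)*5 = 2 - 1*(-5) = 2 + 5 = 7)
q = -114 (q = -3*(7*6 - 4) = -3*(42 - 4) = -3*38 = -114)
a(N) = -114
-a(F(W)) = -1*(-114) = 114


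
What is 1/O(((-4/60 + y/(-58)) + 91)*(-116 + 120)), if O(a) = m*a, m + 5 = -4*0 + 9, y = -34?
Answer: 435/636976 ≈ 0.00068291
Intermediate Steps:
m = 4 (m = -5 + (-4*0 + 9) = -5 + (0 + 9) = -5 + 9 = 4)
O(a) = 4*a
1/O(((-4/60 + y/(-58)) + 91)*(-116 + 120)) = 1/(4*(((-4/60 - 34/(-58)) + 91)*(-116 + 120))) = 1/(4*(((-4*1/60 - 34*(-1/58)) + 91)*4)) = 1/(4*(((-1/15 + 17/29) + 91)*4)) = 1/(4*((226/435 + 91)*4)) = 1/(4*((39811/435)*4)) = 1/(4*(159244/435)) = 1/(636976/435) = 435/636976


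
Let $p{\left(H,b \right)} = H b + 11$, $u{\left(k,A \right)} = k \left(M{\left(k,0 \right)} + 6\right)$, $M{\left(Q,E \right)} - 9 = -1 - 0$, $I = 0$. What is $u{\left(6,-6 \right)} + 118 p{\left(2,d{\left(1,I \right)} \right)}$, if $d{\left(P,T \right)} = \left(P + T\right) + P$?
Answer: $1854$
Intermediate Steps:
$M{\left(Q,E \right)} = 8$ ($M{\left(Q,E \right)} = 9 - 1 = 8$)
$u{\left(k,A \right)} = 14 k$ ($u{\left(k,A \right)} = k \left(8 + 6\right) = k 14 = 14 k$)
$d{\left(P,T \right)} = T + 2 P$
$p{\left(H,b \right)} = 11 + H b$
$u{\left(6,-6 \right)} + 118 p{\left(2,d{\left(1,I \right)} \right)} = 14 \cdot 6 + 118 \left(11 + 2 \left(0 + 2 \cdot 1\right)\right) = 84 + 118 \left(11 + 2 \left(0 + 2\right)\right) = 84 + 118 \left(11 + 2 \cdot 2\right) = 84 + 118 \left(11 + 4\right) = 84 + 118 \cdot 15 = 84 + 1770 = 1854$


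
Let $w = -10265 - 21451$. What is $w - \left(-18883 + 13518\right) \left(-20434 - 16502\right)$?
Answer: $-198193356$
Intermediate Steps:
$w = -31716$ ($w = -10265 - 21451 = -31716$)
$w - \left(-18883 + 13518\right) \left(-20434 - 16502\right) = -31716 - \left(-18883 + 13518\right) \left(-20434 - 16502\right) = -31716 - \left(-5365\right) \left(-36936\right) = -31716 - 198161640 = -198193356$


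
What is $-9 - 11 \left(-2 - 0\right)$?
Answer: $13$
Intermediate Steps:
$-9 - 11 \left(-2 - 0\right) = -9 - 11 \left(-2 + 0\right) = -9 - -22 = -9 + 22 = 13$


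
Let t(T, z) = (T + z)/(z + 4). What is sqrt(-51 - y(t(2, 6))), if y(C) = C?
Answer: I*sqrt(1295)/5 ≈ 7.1972*I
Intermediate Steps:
t(T, z) = (T + z)/(4 + z)
sqrt(-51 - y(t(2, 6))) = sqrt(-51 - (2 + 6)/(4 + 6)) = sqrt(-51 - 8/10) = sqrt(-51 - 1*4/5) = sqrt(-51 - 4/5) = sqrt(-259/5) = I*sqrt(1295)/5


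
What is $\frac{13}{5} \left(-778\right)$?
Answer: $- \frac{10114}{5} \approx -2022.8$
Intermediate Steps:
$\frac{13}{5} \left(-778\right) = - \frac{10114}{5}$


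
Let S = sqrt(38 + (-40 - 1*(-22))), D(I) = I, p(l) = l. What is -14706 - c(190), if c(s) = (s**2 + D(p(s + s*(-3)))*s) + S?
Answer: 21394 - 2*sqrt(5) ≈ 21390.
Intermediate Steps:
S = 2*sqrt(5) (S = sqrt(38 + (-40 + 22)) = sqrt(38 - 18) = sqrt(20) = 2*sqrt(5) ≈ 4.4721)
c(s) = -s**2 + 2*sqrt(5) (c(s) = (s**2 + (s + s*(-3))*s) + 2*sqrt(5) = (s**2 + (s - 3*s)*s) + 2*sqrt(5) = (s**2 + (-2*s)*s) + 2*sqrt(5) = (s**2 - 2*s**2) + 2*sqrt(5) = -s**2 + 2*sqrt(5))
-14706 - c(190) = -14706 - (-1*190**2 + 2*sqrt(5)) = -14706 - (-1*36100 + 2*sqrt(5)) = -14706 - (-36100 + 2*sqrt(5)) = -14706 + (36100 - 2*sqrt(5)) = 21394 - 2*sqrt(5)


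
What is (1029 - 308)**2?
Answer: 519841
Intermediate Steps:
(1029 - 308)**2 = 721**2 = 519841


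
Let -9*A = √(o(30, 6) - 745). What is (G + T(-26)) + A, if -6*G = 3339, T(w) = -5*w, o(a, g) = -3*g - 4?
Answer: -853/2 - I*√767/9 ≈ -426.5 - 3.0772*I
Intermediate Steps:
o(a, g) = -4 - 3*g
G = -1113/2 (G = -⅙*3339 = -1113/2 ≈ -556.50)
A = -I*√767/9 (A = -√((-4 - 3*6) - 745)/9 = -√((-4 - 18) - 745)/9 = -√(-22 - 745)/9 = -I*√767/9 ≈ -3.0772*I)
(G + T(-26)) + A = (-1113/2 - 5*(-26)) - I*√767/9 = (-1113/2 + 130) - I*√767/9 = -853/2 - I*√767/9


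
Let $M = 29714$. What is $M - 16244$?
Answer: $13470$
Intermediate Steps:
$M - 16244 = 29714 - 16244 = 13470$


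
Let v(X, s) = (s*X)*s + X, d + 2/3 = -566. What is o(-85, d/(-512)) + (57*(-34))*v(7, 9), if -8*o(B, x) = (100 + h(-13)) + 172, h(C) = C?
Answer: -8899555/8 ≈ -1.1124e+6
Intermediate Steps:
d = -1700/3 (d = -⅔ - 566 = -1700/3 ≈ -566.67)
v(X, s) = X + X*s² (v(X, s) = (X*s)*s + X = X*s² + X = X + X*s²)
o(B, x) = -259/8 (o(B, x) = -((100 - 13) + 172)/8 = -(87 + 172)/8 = -⅛*259 = -259/8)
o(-85, d/(-512)) + (57*(-34))*v(7, 9) = -259/8 + (57*(-34))*(7*(1 + 9²)) = -259/8 - 13566*(1 + 81) = -259/8 - 13566*82 = -259/8 - 1938*574 = -259/8 - 1112412 = -8899555/8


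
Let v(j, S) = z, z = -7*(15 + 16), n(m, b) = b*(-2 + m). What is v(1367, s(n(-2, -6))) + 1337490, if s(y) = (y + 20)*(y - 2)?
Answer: 1337273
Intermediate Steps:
s(y) = (-2 + y)*(20 + y) (s(y) = (20 + y)*(-2 + y) = (-2 + y)*(20 + y))
z = -217 (z = -7*31 = -217)
v(j, S) = -217
v(1367, s(n(-2, -6))) + 1337490 = -217 + 1337490 = 1337273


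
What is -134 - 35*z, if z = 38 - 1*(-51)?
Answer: -3249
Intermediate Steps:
z = 89 (z = 38 + 51 = 89)
-134 - 35*z = -134 - 35*89 = -134 - 3115 = -3249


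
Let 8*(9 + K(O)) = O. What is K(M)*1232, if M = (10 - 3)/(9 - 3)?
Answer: -32725/3 ≈ -10908.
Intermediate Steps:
M = 7/6 ≈ 1.1667
K(O) = -9 + O/8
K(M)*1232 = (-9 + (1/8)*(7/6))*1232 = (-9 + 7/48)*1232 = -425/48*1232 = -32725/3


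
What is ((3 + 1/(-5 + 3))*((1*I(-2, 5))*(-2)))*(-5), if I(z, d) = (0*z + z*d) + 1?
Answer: -225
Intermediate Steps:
I(z, d) = 1 + d*z (I(z, d) = (0 + d*z) + 1 = d*z + 1 = 1 + d*z)
((3 + 1/(-5 + 3))*((1*I(-2, 5))*(-2)))*(-5) = ((3 + 1/(-5 + 3))*((1*(1 + 5*(-2)))*(-2)))*(-5) = ((3 + 1/(-2))*((1*(1 - 10))*(-2)))*(-5) = ((3 - ½)*((1*(-9))*(-2)))*(-5) = (5*(-9*(-2))/2)*(-5) = ((5/2)*18)*(-5) = 45*(-5) = -225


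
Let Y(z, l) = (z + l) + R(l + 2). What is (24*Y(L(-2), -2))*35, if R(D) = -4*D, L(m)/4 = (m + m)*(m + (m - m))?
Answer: 25200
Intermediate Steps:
L(m) = 8*m**2 (L(m) = 4*((m + m)*(m + (m - m))) = 4*((2*m)*(m + 0)) = 4*((2*m)*m) = 4*(2*m**2) = 8*m**2)
Y(z, l) = -8 + z - 3*l (Y(z, l) = (z + l) - 4*(l + 2) = (l + z) - 4*(2 + l) = (l + z) + (-8 - 4*l) = -8 + z - 3*l)
(24*Y(L(-2), -2))*35 = (24*(-8 + 8*(-2)**2 - 3*(-2)))*35 = (24*(-8 + 8*4 + 6))*35 = (24*(-8 + 32 + 6))*35 = (24*30)*35 = 720*35 = 25200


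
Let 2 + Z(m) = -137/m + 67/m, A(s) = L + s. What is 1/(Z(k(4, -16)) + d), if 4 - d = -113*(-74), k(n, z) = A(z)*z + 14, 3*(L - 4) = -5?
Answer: -349/2917745 ≈ -0.00011961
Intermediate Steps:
L = 7/3 (L = 4 + (⅓)*(-5) = 4 - 5/3 = 7/3 ≈ 2.3333)
A(s) = 7/3 + s
k(n, z) = 14 + z*(7/3 + z) (k(n, z) = (7/3 + z)*z + 14 = z*(7/3 + z) + 14 = 14 + z*(7/3 + z))
Z(m) = -2 - 70/m (Z(m) = -2 + (-137/m + 67/m) = -2 - 70/m)
d = -8358 (d = 4 - (-113)*(-74) = 4 - 1*8362 = 4 - 8362 = -8358)
1/(Z(k(4, -16)) + d) = 1/((-2 - 70/(14 + (⅓)*(-16)*(7 + 3*(-16)))) - 8358) = 1/((-2 - 70/(14 + (⅓)*(-16)*(7 - 48))) - 8358) = 1/((-2 - 70/(14 + (⅓)*(-16)*(-41))) - 8358) = 1/((-2 - 70/(14 + 656/3)) - 8358) = 1/((-2 - 70/698/3) - 8358) = 1/((-2 - 70*3/698) - 8358) = 1/((-2 - 105/349) - 8358) = 1/(-803/349 - 8358) = 1/(-2917745/349) = -349/2917745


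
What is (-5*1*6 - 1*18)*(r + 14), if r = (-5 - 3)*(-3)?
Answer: -1824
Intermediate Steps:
r = 24 (r = -8*(-3) = 24)
(-5*1*6 - 1*18)*(r + 14) = (-5*1*6 - 1*18)*(24 + 14) = (-5*6 - 18)*38 = (-30 - 18)*38 = -48*38 = -1824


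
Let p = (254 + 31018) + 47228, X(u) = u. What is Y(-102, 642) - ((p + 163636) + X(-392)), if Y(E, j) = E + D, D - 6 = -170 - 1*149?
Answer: -242159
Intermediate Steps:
D = -313 (D = 6 + (-170 - 1*149) = 6 + (-170 - 149) = 6 - 319 = -313)
Y(E, j) = -313 + E (Y(E, j) = E - 313 = -313 + E)
p = 78500 (p = 31272 + 47228 = 78500)
Y(-102, 642) - ((p + 163636) + X(-392)) = (-313 - 102) - ((78500 + 163636) - 392) = -415 - (242136 - 392) = -415 - 1*241744 = -415 - 241744 = -242159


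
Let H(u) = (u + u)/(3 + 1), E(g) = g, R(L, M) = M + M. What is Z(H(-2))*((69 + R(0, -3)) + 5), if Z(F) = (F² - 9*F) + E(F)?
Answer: 612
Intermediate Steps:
R(L, M) = 2*M
H(u) = u/2 (H(u) = (2*u)/4 = (2*u)*(¼) = u/2)
Z(F) = F² - 8*F (Z(F) = (F² - 9*F) + F = F² - 8*F)
Z(H(-2))*((69 + R(0, -3)) + 5) = (((½)*(-2))*(-8 + (½)*(-2)))*((69 + 2*(-3)) + 5) = (-(-8 - 1))*((69 - 6) + 5) = (-1*(-9))*(63 + 5) = 9*68 = 612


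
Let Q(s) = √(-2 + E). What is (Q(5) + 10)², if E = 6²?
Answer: (10 + √34)² ≈ 250.62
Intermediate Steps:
E = 36
Q(s) = √34 (Q(s) = √(-2 + 36) = √34)
(Q(5) + 10)² = (√34 + 10)² = (10 + √34)²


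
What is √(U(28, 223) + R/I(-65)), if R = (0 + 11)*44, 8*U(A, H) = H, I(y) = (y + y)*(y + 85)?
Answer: 3*√207974/260 ≈ 5.2620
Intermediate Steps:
I(y) = 2*y*(85 + y) (I(y) = (2*y)*(85 + y) = 2*y*(85 + y))
U(A, H) = H/8
R = 484 (R = 11*44 = 484)
√(U(28, 223) + R/I(-65)) = √((⅛)*223 + 484/((2*(-65)*(85 - 65)))) = √(223/8 + 484/((2*(-65)*20))) = √(223/8 + 484/(-2600)) = √(223/8 + 484*(-1/2600)) = √(223/8 - 121/650) = √(71991/2600) = 3*√207974/260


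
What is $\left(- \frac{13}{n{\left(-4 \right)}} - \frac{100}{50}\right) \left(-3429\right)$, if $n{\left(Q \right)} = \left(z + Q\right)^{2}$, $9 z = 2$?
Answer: $\frac{11538585}{1156} \approx 9981.5$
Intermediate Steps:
$z = \frac{2}{9}$ ($z = \frac{1}{9} \cdot 2 = \frac{2}{9} \approx 0.22222$)
$n{\left(Q \right)} = \left(\frac{2}{9} + Q\right)^{2}$
$\left(- \frac{13}{n{\left(-4 \right)}} - \frac{100}{50}\right) \left(-3429\right) = \left(- \frac{13}{\frac{1}{81} \left(2 + 9 \left(-4\right)\right)^{2}} - \frac{100}{50}\right) \left(-3429\right) = \left(- \frac{13}{\frac{1}{81} \left(2 - 36\right)^{2}} - 2\right) \left(-3429\right) = \left(- \frac{13}{\frac{1}{81} \left(-34\right)^{2}} - 2\right) \left(-3429\right) = \left(- \frac{13}{\frac{1}{81} \cdot 1156} - 2\right) \left(-3429\right) = \left(- \frac{13}{\frac{1156}{81}} - 2\right) \left(-3429\right) = \left(\left(-13\right) \frac{81}{1156} - 2\right) \left(-3429\right) = \left(- \frac{1053}{1156} - 2\right) \left(-3429\right) = \left(- \frac{3365}{1156}\right) \left(-3429\right) = \frac{11538585}{1156}$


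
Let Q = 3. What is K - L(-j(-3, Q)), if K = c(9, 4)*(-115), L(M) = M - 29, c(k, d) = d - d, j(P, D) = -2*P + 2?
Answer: 37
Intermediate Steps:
j(P, D) = 2 - 2*P
c(k, d) = 0
L(M) = -29 + M
K = 0 (K = 0*(-115) = 0)
K - L(-j(-3, Q)) = 0 - (-29 - (2 - 2*(-3))) = 0 - (-29 - (2 + 6)) = 0 - (-29 - 1*8) = 0 - (-29 - 8) = 0 - 1*(-37) = 0 + 37 = 37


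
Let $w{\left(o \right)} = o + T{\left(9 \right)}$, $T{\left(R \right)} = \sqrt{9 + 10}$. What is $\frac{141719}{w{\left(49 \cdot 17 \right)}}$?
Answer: $\frac{118051927}{693870} - \frac{141719 \sqrt{19}}{693870} \approx 169.25$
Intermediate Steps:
$T{\left(R \right)} = \sqrt{19}$
$w{\left(o \right)} = o + \sqrt{19}$
$\frac{141719}{w{\left(49 \cdot 17 \right)}} = \frac{141719}{49 \cdot 17 + \sqrt{19}} = \frac{141719}{833 + \sqrt{19}}$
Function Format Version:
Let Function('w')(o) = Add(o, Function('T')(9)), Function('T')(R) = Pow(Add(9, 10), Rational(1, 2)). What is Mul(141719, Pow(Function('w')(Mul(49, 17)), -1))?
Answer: Add(Rational(118051927, 693870), Mul(Rational(-141719, 693870), Pow(19, Rational(1, 2)))) ≈ 169.25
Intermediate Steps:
Function('T')(R) = Pow(19, Rational(1, 2))
Function('w')(o) = Add(o, Pow(19, Rational(1, 2)))
Mul(141719, Pow(Function('w')(Mul(49, 17)), -1)) = Mul(141719, Pow(Add(Mul(49, 17), Pow(19, Rational(1, 2))), -1)) = Mul(141719, Pow(Add(833, Pow(19, Rational(1, 2))), -1))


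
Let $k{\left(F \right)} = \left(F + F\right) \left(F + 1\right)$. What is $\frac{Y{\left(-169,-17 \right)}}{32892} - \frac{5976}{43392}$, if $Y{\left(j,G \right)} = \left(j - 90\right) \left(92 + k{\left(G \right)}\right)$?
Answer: $- \frac{25500925}{4955728} \approx -5.1457$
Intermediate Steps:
$k{\left(F \right)} = 2 F \left(1 + F\right)$
$Y{\left(j,G \right)} = \left(-90 + j\right) \left(92 + 2 G \left(1 + G\right)\right)$ ($Y{\left(j,G \right)} = \left(j - 90\right) \left(92 + 2 G \left(1 + G\right)\right) = \left(-90 + j\right) \left(92 + 2 G \left(1 + G\right)\right)$)
$\frac{Y{\left(-169,-17 \right)}}{32892} - \frac{5976}{43392} = \frac{-8280 + 92 \left(-169\right) - - 3060 \left(1 - 17\right) + 2 \left(-17\right) \left(-169\right) \left(1 - 17\right)}{32892} - \frac{5976}{43392} = \left(-8280 - 15548 - \left(-3060\right) \left(-16\right) + 2 \left(-17\right) \left(-169\right) \left(-16\right)\right) \frac{1}{32892} - \frac{249}{1808} = \left(-8280 - 15548 - 48960 - 91936\right) \frac{1}{32892} - \frac{249}{1808} = \left(-164724\right) \frac{1}{32892} - \frac{249}{1808} = - \frac{13727}{2741} - \frac{249}{1808} = - \frac{25500925}{4955728}$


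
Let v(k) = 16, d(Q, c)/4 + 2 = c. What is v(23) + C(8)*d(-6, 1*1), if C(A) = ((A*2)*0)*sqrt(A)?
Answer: 16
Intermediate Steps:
d(Q, c) = -8 + 4*c
C(A) = 0 (C(A) = ((2*A)*0)*sqrt(A) = 0*sqrt(A) = 0)
v(23) + C(8)*d(-6, 1*1) = 16 + 0*(-8 + 4*(1*1)) = 16 + 0*(-8 + 4*1) = 16 + 0*(-8 + 4) = 16 + 0*(-4) = 16 + 0 = 16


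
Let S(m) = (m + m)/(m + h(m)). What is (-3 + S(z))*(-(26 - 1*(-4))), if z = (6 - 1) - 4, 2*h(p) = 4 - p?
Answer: 66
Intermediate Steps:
h(p) = 2 - p/2 (h(p) = (4 - p)/2 = 2 - p/2)
z = 1 (z = 5 - 4 = 1)
S(m) = 2*m/(2 + m/2) (S(m) = (m + m)/(m + (2 - m/2)) = (2*m)/(2 + m/2) = 2*m/(2 + m/2))
(-3 + S(z))*(-(26 - 1*(-4))) = (-3 + 4*1/(4 + 1))*(-(26 - 1*(-4))) = (-3 + 4*1/5)*(-(26 + 4)) = (-3 + 4*1*(1/5))*(-1*30) = (-3 + 4/5)*(-30) = -11/5*(-30) = 66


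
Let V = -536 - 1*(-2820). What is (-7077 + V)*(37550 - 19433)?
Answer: -86834781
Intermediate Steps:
V = 2284 (V = -536 + 2820 = 2284)
(-7077 + V)*(37550 - 19433) = (-7077 + 2284)*(37550 - 19433) = -4793*18117 = -86834781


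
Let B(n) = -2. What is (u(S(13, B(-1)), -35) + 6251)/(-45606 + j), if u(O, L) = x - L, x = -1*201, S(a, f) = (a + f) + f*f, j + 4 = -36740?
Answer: -1217/16470 ≈ -0.073892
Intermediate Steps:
j = -36744 (j = -4 - 36740 = -36744)
S(a, f) = a + f + f² (S(a, f) = (a + f) + f² = a + f + f²)
x = -201
u(O, L) = -201 - L
(u(S(13, B(-1)), -35) + 6251)/(-45606 + j) = ((-201 - 1*(-35)) + 6251)/(-45606 - 36744) = ((-201 + 35) + 6251)/(-82350) = (-166 + 6251)*(-1/82350) = 6085*(-1/82350) = -1217/16470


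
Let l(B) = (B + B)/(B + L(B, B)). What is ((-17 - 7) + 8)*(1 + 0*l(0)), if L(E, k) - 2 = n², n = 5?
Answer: -16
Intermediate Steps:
L(E, k) = 27 (L(E, k) = 2 + 5² = 2 + 25 = 27)
l(B) = 2*B/(27 + B) (l(B) = (B + B)/(B + 27) = (2*B)/(27 + B) = 2*B/(27 + B))
((-17 - 7) + 8)*(1 + 0*l(0)) = ((-17 - 7) + 8)*(1 + 0*(2*0/(27 + 0))) = (-24 + 8)*(1 + 0*(2*0/27)) = -16*(1 + 0*(2*0*(1/27))) = -16*(1 + 0*0) = -16*(1 + 0) = -16*1 = -16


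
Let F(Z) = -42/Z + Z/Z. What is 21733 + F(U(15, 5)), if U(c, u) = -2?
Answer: 21755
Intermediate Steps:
F(Z) = 1 - 42/Z (F(Z) = -42/Z + 1 = 1 - 42/Z)
21733 + F(U(15, 5)) = 21733 + (-42 - 2)/(-2) = 21733 - 1/2*(-44) = 21733 + 22 = 21755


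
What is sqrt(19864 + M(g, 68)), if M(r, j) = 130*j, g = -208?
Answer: 4*sqrt(1794) ≈ 169.42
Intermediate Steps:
sqrt(19864 + M(g, 68)) = sqrt(19864 + 130*68) = sqrt(19864 + 8840) = sqrt(28704) = 4*sqrt(1794)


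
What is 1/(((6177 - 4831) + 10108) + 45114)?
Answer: 1/56568 ≈ 1.7678e-5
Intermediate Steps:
1/(((6177 - 4831) + 10108) + 45114) = 1/((1346 + 10108) + 45114) = 1/(11454 + 45114) = 1/56568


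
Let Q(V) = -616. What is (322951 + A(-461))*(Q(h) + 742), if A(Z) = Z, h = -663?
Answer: 40633740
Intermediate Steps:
(322951 + A(-461))*(Q(h) + 742) = (322951 - 461)*(-616 + 742) = 322490*126 = 40633740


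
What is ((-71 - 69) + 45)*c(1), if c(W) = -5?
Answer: 475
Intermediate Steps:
((-71 - 69) + 45)*c(1) = ((-71 - 69) + 45)*(-5) = (-140 + 45)*(-5) = -95*(-5) = 475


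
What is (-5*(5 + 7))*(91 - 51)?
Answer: -2400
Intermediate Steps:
(-5*(5 + 7))*(91 - 51) = -5*12*40 = -60*40 = -2400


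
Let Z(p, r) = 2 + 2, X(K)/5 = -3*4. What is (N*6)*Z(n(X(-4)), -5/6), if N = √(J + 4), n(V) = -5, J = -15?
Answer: 24*I*√11 ≈ 79.599*I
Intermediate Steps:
X(K) = -60 (X(K) = 5*(-3*4) = 5*(-12) = -60)
N = I*√11 (N = √(-15 + 4) = √(-11) = I*√11 ≈ 3.3166*I)
Z(p, r) = 4
(N*6)*Z(n(X(-4)), -5/6) = ((I*√11)*6)*4 = (6*I*√11)*4 = 24*I*√11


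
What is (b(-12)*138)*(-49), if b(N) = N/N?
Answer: -6762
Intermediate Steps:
b(N) = 1
(b(-12)*138)*(-49) = (1*138)*(-49) = 138*(-49) = -6762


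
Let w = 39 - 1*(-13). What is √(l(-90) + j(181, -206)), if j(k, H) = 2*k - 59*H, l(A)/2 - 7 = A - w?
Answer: √12246 ≈ 110.66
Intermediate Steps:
w = 52 (w = 39 + 13 = 52)
l(A) = -90 + 2*A (l(A) = 14 + 2*(A - 1*52) = 14 + 2*(A - 52) = 14 + 2*(-52 + A) = 14 + (-104 + 2*A) = -90 + 2*A)
j(k, H) = -59*H + 2*k
√(l(-90) + j(181, -206)) = √((-90 + 2*(-90)) + (-59*(-206) + 2*181)) = √((-90 - 180) + (12154 + 362)) = √(-270 + 12516) = √12246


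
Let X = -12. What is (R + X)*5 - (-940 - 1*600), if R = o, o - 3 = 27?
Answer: 1630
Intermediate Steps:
o = 30 (o = 3 + 27 = 30)
R = 30
(R + X)*5 - (-940 - 1*600) = (30 - 12)*5 - (-940 - 1*600) = 18*5 - (-940 - 600) = 90 - 1*(-1540) = 90 + 1540 = 1630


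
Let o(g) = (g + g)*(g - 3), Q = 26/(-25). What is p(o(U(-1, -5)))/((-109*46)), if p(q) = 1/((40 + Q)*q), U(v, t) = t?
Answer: -5/78138176 ≈ -6.3989e-8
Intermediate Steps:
Q = -26/25 (Q = 26*(-1/25) = -26/25 ≈ -1.0400)
o(g) = 2*g*(-3 + g) (o(g) = (2*g)*(-3 + g) = 2*g*(-3 + g))
p(q) = 25/(974*q) (p(q) = 1/((40 - 26/25)*q) = 1/((974/25)*q) = 25/(974*q))
p(o(U(-1, -5)))/((-109*46)) = (25/(974*((2*(-5)*(-3 - 5)))))/((-109*46)) = (25/(974*((2*(-5)*(-8)))))/(-5014) = ((25/974)/80)*(-1/5014) = ((25/974)*(1/80))*(-1/5014) = (5/15584)*(-1/5014) = -5/78138176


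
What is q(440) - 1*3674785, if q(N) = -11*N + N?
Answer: -3679185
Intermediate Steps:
q(N) = -10*N
q(440) - 1*3674785 = -10*440 - 1*3674785 = -4400 - 3674785 = -3679185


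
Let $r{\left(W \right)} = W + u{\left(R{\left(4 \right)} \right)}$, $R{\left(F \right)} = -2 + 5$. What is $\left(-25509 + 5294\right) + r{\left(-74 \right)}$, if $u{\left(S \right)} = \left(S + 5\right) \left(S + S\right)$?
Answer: $-20241$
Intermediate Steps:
$R{\left(F \right)} = 3$
$u{\left(S \right)} = 2 S \left(5 + S\right)$ ($u{\left(S \right)} = \left(5 + S\right) 2 S = 2 S \left(5 + S\right)$)
$r{\left(W \right)} = 48 + W$ ($r{\left(W \right)} = W + 2 \cdot 3 \left(5 + 3\right) = W + 2 \cdot 3 \cdot 8 = W + 48 = 48 + W$)
$\left(-25509 + 5294\right) + r{\left(-74 \right)} = \left(-25509 + 5294\right) + \left(48 - 74\right) = -20215 - 26 = -20241$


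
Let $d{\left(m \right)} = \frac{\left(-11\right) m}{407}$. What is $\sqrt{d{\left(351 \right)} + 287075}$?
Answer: $\frac{4 \sqrt{24562043}}{37} \approx 535.79$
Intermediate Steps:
$d{\left(m \right)} = - \frac{m}{37}$ ($d{\left(m \right)} = - 11 m \frac{1}{407} = - \frac{m}{37}$)
$\sqrt{d{\left(351 \right)} + 287075} = \sqrt{\left(- \frac{1}{37}\right) 351 + 287075} = \sqrt{- \frac{351}{37} + 287075} = \sqrt{\frac{10621424}{37}} = \frac{4 \sqrt{24562043}}{37}$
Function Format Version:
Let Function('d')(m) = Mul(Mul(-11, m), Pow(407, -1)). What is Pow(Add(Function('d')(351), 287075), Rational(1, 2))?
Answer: Mul(Rational(4, 37), Pow(24562043, Rational(1, 2))) ≈ 535.79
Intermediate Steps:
Function('d')(m) = Mul(Rational(-1, 37), m) (Function('d')(m) = Mul(Mul(-11, m), Rational(1, 407)) = Mul(Rational(-1, 37), m))
Pow(Add(Function('d')(351), 287075), Rational(1, 2)) = Pow(Add(Mul(Rational(-1, 37), 351), 287075), Rational(1, 2)) = Pow(Add(Rational(-351, 37), 287075), Rational(1, 2)) = Pow(Rational(10621424, 37), Rational(1, 2)) = Mul(Rational(4, 37), Pow(24562043, Rational(1, 2)))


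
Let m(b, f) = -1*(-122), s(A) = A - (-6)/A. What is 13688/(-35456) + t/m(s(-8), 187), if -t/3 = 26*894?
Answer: -154630483/270352 ≈ -571.96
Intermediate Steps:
s(A) = A + 6/A
m(b, f) = 122
t = -69732 (t = -78*894 = -3*23244 = -69732)
13688/(-35456) + t/m(s(-8), 187) = 13688/(-35456) - 69732/122 = 13688*(-1/35456) - 69732*1/122 = -1711/4432 - 34866/61 = -154630483/270352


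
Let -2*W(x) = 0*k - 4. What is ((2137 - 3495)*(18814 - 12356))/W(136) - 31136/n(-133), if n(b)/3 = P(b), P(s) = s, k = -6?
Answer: -249939526/57 ≈ -4.3849e+6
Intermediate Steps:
W(x) = 2 (W(x) = -(0*(-6) - 4)/2 = -(0 - 4)/2 = -½*(-4) = 2)
n(b) = 3*b
((2137 - 3495)*(18814 - 12356))/W(136) - 31136/n(-133) = ((2137 - 3495)*(18814 - 12356))/2 - 31136/(3*(-133)) = -1358*6458*(½) - 31136/(-399) = -8769964*½ - 31136*(-1/399) = -4384982 + 4448/57 = -249939526/57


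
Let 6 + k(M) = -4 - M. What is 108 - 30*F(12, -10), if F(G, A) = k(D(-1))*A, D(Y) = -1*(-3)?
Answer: -3792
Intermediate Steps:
D(Y) = 3
k(M) = -10 - M (k(M) = -6 + (-4 - M) = -10 - M)
F(G, A) = -13*A (F(G, A) = (-10 - 1*3)*A = (-10 - 3)*A = -13*A)
108 - 30*F(12, -10) = 108 - (-390)*(-10) = 108 - 30*130 = 108 - 3900 = -3792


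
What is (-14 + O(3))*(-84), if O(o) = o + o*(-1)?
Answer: 1176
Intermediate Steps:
O(o) = 0 (O(o) = o - o = 0)
(-14 + O(3))*(-84) = (-14 + 0)*(-84) = -14*(-84) = 1176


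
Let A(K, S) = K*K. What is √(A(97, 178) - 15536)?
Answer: I*√6127 ≈ 78.275*I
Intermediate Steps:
A(K, S) = K²
√(A(97, 178) - 15536) = √(97² - 15536) = √(9409 - 15536) = √(-6127) = I*√6127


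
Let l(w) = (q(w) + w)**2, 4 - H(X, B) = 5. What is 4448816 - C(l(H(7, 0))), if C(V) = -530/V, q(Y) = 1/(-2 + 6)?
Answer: 40047824/9 ≈ 4.4498e+6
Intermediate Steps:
q(Y) = 1/4
H(X, B) = -1 (H(X, B) = 4 - 1*5 = 4 - 5 = -1)
l(w) = (1/4 + w)**2
4448816 - C(l(H(7, 0))) = 4448816 - (-530)/((1 + 4*(-1))**2/16) = 4448816 - (-530)/((1 - 4)**2/16) = 4448816 - (-530)/((1/16)*(-3)**2) = 4448816 - (-530)/((1/16)*9) = 4448816 - (-530)/9/16 = 4448816 - (-530)*16/9 = 4448816 - 1*(-8480/9) = 4448816 + 8480/9 = 40047824/9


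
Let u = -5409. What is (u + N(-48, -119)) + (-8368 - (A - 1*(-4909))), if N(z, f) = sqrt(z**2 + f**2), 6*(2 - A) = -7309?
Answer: -119437/6 + sqrt(16465) ≈ -19778.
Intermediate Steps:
A = 7321/6 (A = 2 - 1/6*(-7309) = 2 + 7309/6 = 7321/6 ≈ 1220.2)
N(z, f) = sqrt(f**2 + z**2)
(u + N(-48, -119)) + (-8368 - (A - 1*(-4909))) = (-5409 + sqrt((-119)**2 + (-48)**2)) + (-8368 - (7321/6 - 1*(-4909))) = (-5409 + sqrt(14161 + 2304)) + (-8368 - (7321/6 + 4909)) = (-5409 + sqrt(16465)) + (-8368 - 1*36775/6) = (-5409 + sqrt(16465)) + (-8368 - 36775/6) = (-5409 + sqrt(16465)) - 86983/6 = -119437/6 + sqrt(16465)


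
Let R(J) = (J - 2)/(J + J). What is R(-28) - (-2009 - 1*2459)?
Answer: 125119/28 ≈ 4468.5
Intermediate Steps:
R(J) = (-2 + J)/(2*J) (R(J) = (-2 + J)/((2*J)) = (-2 + J)*(1/(2*J)) = (-2 + J)/(2*J))
R(-28) - (-2009 - 1*2459) = (½)*(-2 - 28)/(-28) - (-2009 - 1*2459) = (½)*(-1/28)*(-30) - (-2009 - 2459) = 15/28 - 1*(-4468) = 15/28 + 4468 = 125119/28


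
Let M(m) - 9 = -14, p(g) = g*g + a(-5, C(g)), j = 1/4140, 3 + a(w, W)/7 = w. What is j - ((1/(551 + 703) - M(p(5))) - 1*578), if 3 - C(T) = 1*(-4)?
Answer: 495793499/865260 ≈ 573.00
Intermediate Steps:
C(T) = 7 (C(T) = 3 - (-4) = 3 - 1*(-4) = 3 + 4 = 7)
a(w, W) = -21 + 7*w
j = 1/4140 ≈ 0.00024155
p(g) = -56 + g² (p(g) = g*g + (-21 + 7*(-5)) = g² + (-21 - 35) = g² - 56 = -56 + g²)
M(m) = -5 (M(m) = 9 - 14 = -5)
j - ((1/(551 + 703) - M(p(5))) - 1*578) = 1/4140 - ((1/(551 + 703) - 1*(-5)) - 1*578) = 1/4140 - ((1/1254 + 5) - 578) = 1/4140 - (6271/1254 - 578) = 1/4140 - 1*(-718541/1254) = 1/4140 + 718541/1254 = 495793499/865260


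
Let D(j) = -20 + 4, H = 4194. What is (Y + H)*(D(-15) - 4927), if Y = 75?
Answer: -21101667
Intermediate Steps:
D(j) = -16
(Y + H)*(D(-15) - 4927) = (75 + 4194)*(-16 - 4927) = 4269*(-4943) = -21101667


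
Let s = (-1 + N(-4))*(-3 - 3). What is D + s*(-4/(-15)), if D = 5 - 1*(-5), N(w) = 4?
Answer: 26/5 ≈ 5.2000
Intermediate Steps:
D = 10 (D = 5 + 5 = 10)
s = -18 (s = (-1 + 4)*(-3 - 3) = 3*(-6) = -18)
D + s*(-4/(-15)) = 10 - (-72)/(-15) = 10 - (-72)*(-1)/15 = 10 - 18*4/15 = 10 - 24/5 = 26/5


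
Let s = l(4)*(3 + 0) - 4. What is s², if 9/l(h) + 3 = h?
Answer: 529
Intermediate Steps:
l(h) = 9/(-3 + h)
s = 23 (s = (9/(-3 + 4))*(3 + 0) - 4 = (9/1)*3 - 4 = (9*1)*3 - 4 = 9*3 - 4 = 27 - 4 = 23)
s² = 23² = 529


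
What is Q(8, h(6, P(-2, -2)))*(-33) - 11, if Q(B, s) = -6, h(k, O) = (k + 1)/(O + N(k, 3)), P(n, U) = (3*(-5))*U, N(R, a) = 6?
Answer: 187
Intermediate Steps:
P(n, U) = -15*U
h(k, O) = (1 + k)/(6 + O) (h(k, O) = (k + 1)/(O + 6) = (1 + k)/(6 + O))
Q(8, h(6, P(-2, -2)))*(-33) - 11 = -6*(-33) - 11 = 198 - 11 = 187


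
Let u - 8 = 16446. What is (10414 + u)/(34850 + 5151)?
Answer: 26868/40001 ≈ 0.67168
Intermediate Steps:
u = 16454 (u = 8 + 16446 = 16454)
(10414 + u)/(34850 + 5151) = (10414 + 16454)/(34850 + 5151) = 26868/40001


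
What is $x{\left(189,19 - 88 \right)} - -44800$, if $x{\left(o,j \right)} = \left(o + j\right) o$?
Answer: $67480$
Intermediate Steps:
$x{\left(o,j \right)} = o \left(j + o\right)$ ($x{\left(o,j \right)} = \left(j + o\right) o = o \left(j + o\right)$)
$x{\left(189,19 - 88 \right)} - -44800 = 189 \left(\left(19 - 88\right) + 189\right) - -44800 = 189 \left(\left(19 - 88\right) + 189\right) + 44800 = 189 \left(-69 + 189\right) + 44800 = 189 \cdot 120 + 44800 = 22680 + 44800 = 67480$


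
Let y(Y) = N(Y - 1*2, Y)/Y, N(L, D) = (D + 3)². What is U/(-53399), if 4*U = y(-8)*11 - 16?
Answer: 403/1708768 ≈ 0.00023584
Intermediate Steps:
N(L, D) = (3 + D)²
y(Y) = (3 + Y)²/Y
U = -403/32 (U = (((3 - 8)²/(-8))*11 - 16)/4 = (-⅛*(-5)²*11 - 16)/4 = (-⅛*25*11 - 16)/4 = (-25/8*11 - 16)/4 = (-275/8 - 16)/4 = (¼)*(-403/8) = -403/32 ≈ -12.594)
U/(-53399) = -403/32/(-53399) = -403/32*(-1/53399) = 403/1708768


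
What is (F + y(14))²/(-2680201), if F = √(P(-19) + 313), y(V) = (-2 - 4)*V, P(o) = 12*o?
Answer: -7141/2680201 + 168*√85/2680201 ≈ -0.0020865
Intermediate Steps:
y(V) = -6*V
F = √85 (F = √(12*(-19) + 313) = √(-228 + 313) = √85 ≈ 9.2195)
(F + y(14))²/(-2680201) = (√85 - 6*14)²/(-2680201) = (√85 - 84)²*(-1/2680201) = (-84 + √85)²*(-1/2680201) = -(-84 + √85)²/2680201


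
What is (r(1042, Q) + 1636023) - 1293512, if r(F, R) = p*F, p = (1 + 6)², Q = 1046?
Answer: 393569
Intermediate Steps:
p = 49 (p = 7² = 49)
r(F, R) = 49*F
(r(1042, Q) + 1636023) - 1293512 = (49*1042 + 1636023) - 1293512 = (51058 + 1636023) - 1293512 = 1687081 - 1293512 = 393569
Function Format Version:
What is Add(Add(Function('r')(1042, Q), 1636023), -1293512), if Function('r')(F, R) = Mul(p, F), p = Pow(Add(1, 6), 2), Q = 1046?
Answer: 393569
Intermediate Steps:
p = 49 (p = Pow(7, 2) = 49)
Function('r')(F, R) = Mul(49, F)
Add(Add(Function('r')(1042, Q), 1636023), -1293512) = Add(Add(Mul(49, 1042), 1636023), -1293512) = Add(Add(51058, 1636023), -1293512) = Add(1687081, -1293512) = 393569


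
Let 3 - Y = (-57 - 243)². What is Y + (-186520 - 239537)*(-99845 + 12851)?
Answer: 37064312661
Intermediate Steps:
Y = -89997 (Y = 3 - (-57 - 243)² = 3 - 1*(-300)² = 3 - 1*90000 = 3 - 90000 = -89997)
Y + (-186520 - 239537)*(-99845 + 12851) = -89997 + (-186520 - 239537)*(-99845 + 12851) = -89997 - 426057*(-86994) = -89997 + 37064402658 = 37064312661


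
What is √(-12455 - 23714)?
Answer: I*√36169 ≈ 190.18*I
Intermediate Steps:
√(-12455 - 23714) = √(-36169) = I*√36169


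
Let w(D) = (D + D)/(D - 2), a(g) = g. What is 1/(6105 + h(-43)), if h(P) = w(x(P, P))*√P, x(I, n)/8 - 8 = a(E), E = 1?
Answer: 2492875/15219076179 - 280*I*√43/5073025393 ≈ 0.0001638 - 3.6193e-7*I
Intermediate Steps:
x(I, n) = 72 (x(I, n) = 64 + 8*1 = 64 + 8 = 72)
w(D) = 2*D/(-2 + D) (w(D) = (2*D)/(-2 + D) = 2*D/(-2 + D))
h(P) = 72*√P/35 (h(P) = (2*72/(-2 + 72))*√P = (2*72/70)*√P = (2*72*(1/70))*√P = 72*√P/35)
1/(6105 + h(-43)) = 1/(6105 + 72*√(-43)/35) = 1/(6105 + 72*(I*√43)/35) = 1/(6105 + 72*I*√43/35)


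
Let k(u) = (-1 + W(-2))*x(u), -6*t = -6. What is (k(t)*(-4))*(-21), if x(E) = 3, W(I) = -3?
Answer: -1008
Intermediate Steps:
t = 1 (t = -1/6*(-6) = 1)
k(u) = -12 (k(u) = (-1 - 3)*3 = -4*3 = -12)
(k(t)*(-4))*(-21) = -12*(-4)*(-21) = 48*(-21) = -1008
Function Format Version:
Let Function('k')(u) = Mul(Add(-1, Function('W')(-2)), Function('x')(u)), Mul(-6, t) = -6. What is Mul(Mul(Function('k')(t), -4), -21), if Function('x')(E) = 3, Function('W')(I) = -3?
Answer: -1008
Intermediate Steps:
t = 1 (t = Mul(Rational(-1, 6), -6) = 1)
Function('k')(u) = -12 (Function('k')(u) = Mul(Add(-1, -3), 3) = Mul(-4, 3) = -12)
Mul(Mul(Function('k')(t), -4), -21) = Mul(Mul(-12, -4), -21) = Mul(48, -21) = -1008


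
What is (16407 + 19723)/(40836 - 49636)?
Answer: -3613/880 ≈ -4.1057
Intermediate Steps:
(16407 + 19723)/(40836 - 49636) = 36130/(-8800) = 36130*(-1/8800) = -3613/880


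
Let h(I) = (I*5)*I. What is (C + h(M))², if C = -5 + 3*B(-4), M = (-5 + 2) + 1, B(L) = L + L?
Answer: 81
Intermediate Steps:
B(L) = 2*L
M = -2 (M = -3 + 1 = -2)
C = -29 (C = -5 + 3*(2*(-4)) = -5 + 3*(-8) = -5 - 24 = -29)
h(I) = 5*I² (h(I) = (5*I)*I = 5*I²)
(C + h(M))² = (-29 + 5*(-2)²)² = (-29 + 5*4)² = (-29 + 20)² = (-9)² = 81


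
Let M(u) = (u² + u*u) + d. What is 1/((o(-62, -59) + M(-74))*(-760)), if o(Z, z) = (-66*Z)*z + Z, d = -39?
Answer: 1/175238520 ≈ 5.7065e-9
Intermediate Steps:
o(Z, z) = Z - 66*Z*z (o(Z, z) = -66*Z*z + Z = Z - 66*Z*z)
M(u) = -39 + 2*u² (M(u) = (u² + u*u) - 39 = (u² + u²) - 39 = 2*u² - 39 = -39 + 2*u²)
1/((o(-62, -59) + M(-74))*(-760)) = 1/(-62*(1 - 66*(-59)) + (-39 + 2*(-74)²)*(-760)) = -1/760/(-62*(1 + 3894) + (-39 + 2*5476)) = -1/760/(-62*3895 + (-39 + 10952)) = -1/760/(-241490 + 10913) = -1/760/(-230577) = -1/230577*(-1/760) = 1/175238520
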